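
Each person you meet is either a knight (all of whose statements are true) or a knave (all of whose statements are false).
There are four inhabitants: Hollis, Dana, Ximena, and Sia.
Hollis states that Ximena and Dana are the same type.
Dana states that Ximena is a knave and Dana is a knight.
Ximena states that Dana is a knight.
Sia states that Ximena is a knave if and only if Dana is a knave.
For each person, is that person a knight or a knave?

Hollis is a knight, Dana is a knave, Ximena is a knave, and Sia is a knight.

Hollis is a knight; "Ximena and Dana are the same type" is True, as required.
Dana is a knave, so "Ximena is a knave and Dana is a knight" must be False — and it is.
Ximena is a knave, so "Dana is a knight" must be False — and it is.
Sia is a knight; "Ximena is a knave if and only if Dana is a knave" is True, as required.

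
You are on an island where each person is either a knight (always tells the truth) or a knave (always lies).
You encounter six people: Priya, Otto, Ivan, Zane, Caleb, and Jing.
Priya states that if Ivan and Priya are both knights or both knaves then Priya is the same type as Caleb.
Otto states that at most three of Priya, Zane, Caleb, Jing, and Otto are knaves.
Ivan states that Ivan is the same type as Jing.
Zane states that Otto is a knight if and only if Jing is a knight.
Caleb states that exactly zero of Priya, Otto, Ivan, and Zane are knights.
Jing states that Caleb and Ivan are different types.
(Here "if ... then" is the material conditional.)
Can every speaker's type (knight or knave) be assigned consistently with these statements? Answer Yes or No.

No

Checking all 64 assignments, each has at least one speaker whose statement's truth value contradicts their type.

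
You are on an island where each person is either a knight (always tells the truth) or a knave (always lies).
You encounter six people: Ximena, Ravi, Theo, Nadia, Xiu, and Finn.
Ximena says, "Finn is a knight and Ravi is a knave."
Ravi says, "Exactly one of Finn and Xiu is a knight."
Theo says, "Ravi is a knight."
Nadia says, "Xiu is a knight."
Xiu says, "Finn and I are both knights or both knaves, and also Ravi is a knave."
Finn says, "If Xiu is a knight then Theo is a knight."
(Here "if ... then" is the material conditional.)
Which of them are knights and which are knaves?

Knights: Ravi, Theo, and Finn. Knaves: Ximena, Nadia, and Xiu.

Ximena is a knave; "Finn is a knight and Ravi is a knave" is false, as required.
Ravi (knight): "exactly one of Finn and Xiu is a knight" — True. ✓
Theo is a knight, so "Ravi is a knight" must be True — and it is.
Nadia (knave): "Xiu is a knight" — false. ✓
As a knave, Xiu's statement "Finn and I are both knights or both knaves, and also Ravi is a knave" should be false; it is.
As a knight, Finn's statement "if Xiu is a knight then Theo is a knight" should be True; it is.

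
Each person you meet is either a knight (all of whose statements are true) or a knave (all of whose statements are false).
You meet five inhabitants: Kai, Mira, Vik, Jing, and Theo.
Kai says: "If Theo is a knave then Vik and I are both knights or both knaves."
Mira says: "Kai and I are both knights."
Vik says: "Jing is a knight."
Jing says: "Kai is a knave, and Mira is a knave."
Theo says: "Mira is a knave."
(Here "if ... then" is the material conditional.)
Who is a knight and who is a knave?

Kai is a knight; "if Theo is a knave then Vik and I are both knights or both knaves" is True, as required.
Mira is a knave, so "Kai and I are both knights" must be False — and it is.
Since Vik is a knave, "Jing is a knight" needs to be False, which holds.
Jing is a knave, so "Kai is a knave, and Mira is a knave" must be False — and it is.
As a knight, Theo's statement "Mira is a knave" should be True; it is.

Knights: Kai and Theo. Knaves: Mira, Vik, and Jing.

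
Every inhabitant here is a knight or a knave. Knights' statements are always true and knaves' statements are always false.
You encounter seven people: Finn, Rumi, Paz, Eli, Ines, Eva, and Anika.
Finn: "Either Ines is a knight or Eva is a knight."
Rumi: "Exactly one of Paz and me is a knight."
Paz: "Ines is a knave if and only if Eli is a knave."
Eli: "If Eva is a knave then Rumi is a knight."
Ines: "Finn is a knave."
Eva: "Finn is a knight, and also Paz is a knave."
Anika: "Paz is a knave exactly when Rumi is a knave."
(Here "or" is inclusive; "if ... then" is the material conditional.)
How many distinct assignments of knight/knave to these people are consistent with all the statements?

2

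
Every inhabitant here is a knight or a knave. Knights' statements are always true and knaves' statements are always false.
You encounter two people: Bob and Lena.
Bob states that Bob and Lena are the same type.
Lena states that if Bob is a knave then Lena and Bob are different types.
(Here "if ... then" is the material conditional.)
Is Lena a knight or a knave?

Lena is a knight.

Consistent assignments: {Bob=knight, Lena=knight}; {Bob=knave, Lena=knight}
In every consistent assignment, Lena is a knight.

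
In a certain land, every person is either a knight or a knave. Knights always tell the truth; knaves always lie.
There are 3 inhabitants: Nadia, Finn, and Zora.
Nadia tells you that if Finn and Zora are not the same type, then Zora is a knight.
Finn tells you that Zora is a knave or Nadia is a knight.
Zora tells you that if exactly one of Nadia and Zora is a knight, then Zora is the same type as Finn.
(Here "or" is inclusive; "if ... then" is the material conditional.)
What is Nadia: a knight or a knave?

Consistent assignments: {Nadia=knight, Finn=knight, Zora=knight}
In every consistent assignment, Nadia is a knight.

Nadia is a knight.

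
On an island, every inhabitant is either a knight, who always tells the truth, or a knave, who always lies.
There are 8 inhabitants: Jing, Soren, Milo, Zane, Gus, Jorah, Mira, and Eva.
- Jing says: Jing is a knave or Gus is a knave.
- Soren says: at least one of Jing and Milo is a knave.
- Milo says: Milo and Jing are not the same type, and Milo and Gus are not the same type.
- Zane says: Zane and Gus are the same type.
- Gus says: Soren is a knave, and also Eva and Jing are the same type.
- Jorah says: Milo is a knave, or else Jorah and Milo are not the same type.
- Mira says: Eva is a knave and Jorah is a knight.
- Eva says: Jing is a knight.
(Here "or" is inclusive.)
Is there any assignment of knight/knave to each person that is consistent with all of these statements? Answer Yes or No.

No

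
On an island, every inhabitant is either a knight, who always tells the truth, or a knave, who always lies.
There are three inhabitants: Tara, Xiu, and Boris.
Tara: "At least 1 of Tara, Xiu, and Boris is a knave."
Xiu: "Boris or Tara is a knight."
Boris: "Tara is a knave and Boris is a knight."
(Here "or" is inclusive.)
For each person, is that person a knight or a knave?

Tara is a knight; "at least 1 of Tara, Xiu, and Boris is a knave" is True, as required.
Xiu is a knight, and the claim "Boris or Tara is a knight" is indeed True.
Boris is a knave; "Tara is a knave and Boris is a knight" is False, as required.

Tara is a knight, Xiu is a knight, and Boris is a knave.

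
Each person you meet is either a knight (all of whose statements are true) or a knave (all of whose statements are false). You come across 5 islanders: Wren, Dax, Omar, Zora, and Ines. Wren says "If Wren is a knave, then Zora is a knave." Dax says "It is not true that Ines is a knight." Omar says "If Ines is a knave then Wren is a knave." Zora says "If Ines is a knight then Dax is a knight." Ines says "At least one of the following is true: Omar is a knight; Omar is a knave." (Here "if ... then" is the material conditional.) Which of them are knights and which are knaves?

Wren is a knight, Dax is a knave, Omar is a knight, Zora is a knave, and Ines is a knight.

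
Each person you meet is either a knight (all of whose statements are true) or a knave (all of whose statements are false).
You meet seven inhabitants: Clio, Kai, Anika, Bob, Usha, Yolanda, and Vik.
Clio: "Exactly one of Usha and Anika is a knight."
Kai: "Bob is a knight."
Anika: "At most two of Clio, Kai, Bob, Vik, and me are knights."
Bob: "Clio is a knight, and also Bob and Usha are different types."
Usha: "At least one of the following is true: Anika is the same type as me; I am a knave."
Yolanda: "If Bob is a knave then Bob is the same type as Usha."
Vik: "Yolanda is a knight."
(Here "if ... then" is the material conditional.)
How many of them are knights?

2

The unique consistent assignment is Clio=knave, Kai=knave, Anika=knight, Bob=knave, Usha=knight, Yolanda=knave, Vik=knave.
That has 2 knights.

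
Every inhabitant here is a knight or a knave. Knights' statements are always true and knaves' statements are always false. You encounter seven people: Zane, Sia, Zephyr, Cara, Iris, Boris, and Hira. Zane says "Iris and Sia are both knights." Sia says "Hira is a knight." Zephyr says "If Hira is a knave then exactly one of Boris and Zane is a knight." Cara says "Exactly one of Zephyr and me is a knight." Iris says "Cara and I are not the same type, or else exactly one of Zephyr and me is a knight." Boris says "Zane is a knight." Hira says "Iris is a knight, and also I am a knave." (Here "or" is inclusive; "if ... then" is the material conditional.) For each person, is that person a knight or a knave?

Zane is a knave, Sia is a knave, Zephyr is a knave, Cara is a knave, Iris is a knave, Boris is a knave, and Hira is a knave.

Zane is a knave, so "Iris and Sia are both knights" must be False — and it is.
Sia is a knave, and the claim "Hira is a knight" is indeed False.
As a knave, Zephyr's statement "if Hira is a knave then exactly one of Boris and Zane is a knight" should be False; it is.
Cara is a knave, so "exactly one of Zephyr and me is a knight" must be False — and it is.
As a knave, Iris's statement "Cara and I are not the same type, or else exactly one of Zephyr and me is a knight" should be False; it is.
Since Boris is a knave, "Zane is a knight" needs to be False, which holds.
Hira is a knave, and the claim "Iris is a knight, and also I am a knave" is indeed False.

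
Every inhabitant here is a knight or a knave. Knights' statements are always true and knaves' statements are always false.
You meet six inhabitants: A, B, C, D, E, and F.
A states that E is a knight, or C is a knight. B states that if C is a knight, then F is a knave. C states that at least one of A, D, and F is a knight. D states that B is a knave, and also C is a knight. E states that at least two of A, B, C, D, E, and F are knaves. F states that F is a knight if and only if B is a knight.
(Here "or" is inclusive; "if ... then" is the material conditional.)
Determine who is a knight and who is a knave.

A is a knight; "E is a knight, or C is a knight" is true, as required.
B (knight): "if C is a knight, then F is a knave" — true. ✓
C is a knight, and the claim "at least one of A, D, and F is a knight" is indeed true.
D is a knave, and the claim "B is a knave, and also C is a knight" is indeed False.
E is a knight; "at least two of A, B, C, D, E, and F are knaves" is true, as required.
As a knave, F's statement "F is a knight if and only if B is a knight" should be False; it is.

Knights: A, B, C, and E. Knaves: D and F.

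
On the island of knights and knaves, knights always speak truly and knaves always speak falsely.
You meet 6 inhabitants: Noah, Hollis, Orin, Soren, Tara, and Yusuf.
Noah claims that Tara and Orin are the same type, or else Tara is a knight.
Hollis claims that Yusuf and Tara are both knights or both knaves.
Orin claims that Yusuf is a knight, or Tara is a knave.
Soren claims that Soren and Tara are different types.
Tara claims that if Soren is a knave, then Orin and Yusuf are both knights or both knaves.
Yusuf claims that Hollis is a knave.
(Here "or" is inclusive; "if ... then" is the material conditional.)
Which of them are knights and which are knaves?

Noah is a knave, and the claim "Tara and Orin are the same type, or else Tara is a knight" is indeed False.
Hollis is a knight, and the claim "Yusuf and Tara are both knights or both knaves" is indeed True.
Orin is a knight, so "Yusuf is a knight, or Tara is a knave" must be True — and it is.
Soren is a knave, and the claim "Soren and Tara are different types" is indeed False.
Since Tara is a knave, "if Soren is a knave, then Orin and Yusuf are both knights or both knaves" needs to be False, which holds.
Since Yusuf is a knave, "Hollis is a knave" needs to be False, which holds.

Noah is a knave, Hollis is a knight, Orin is a knight, Soren is a knave, Tara is a knave, and Yusuf is a knave.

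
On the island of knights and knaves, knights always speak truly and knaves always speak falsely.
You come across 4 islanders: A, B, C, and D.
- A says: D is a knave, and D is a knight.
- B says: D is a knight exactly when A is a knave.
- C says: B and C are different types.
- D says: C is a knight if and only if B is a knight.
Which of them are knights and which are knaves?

Knights: C. Knaves: A, B, and D.

Since A is a knave, "D is a knave, and D is a knight" needs to be false, which holds.
Since B is a knave, "D is a knight exactly when A is a knave" needs to be false, which holds.
C is a knight, and the claim "B and C are different types" is indeed true.
D is a knave; "C is a knight if and only if B is a knight" is false, as required.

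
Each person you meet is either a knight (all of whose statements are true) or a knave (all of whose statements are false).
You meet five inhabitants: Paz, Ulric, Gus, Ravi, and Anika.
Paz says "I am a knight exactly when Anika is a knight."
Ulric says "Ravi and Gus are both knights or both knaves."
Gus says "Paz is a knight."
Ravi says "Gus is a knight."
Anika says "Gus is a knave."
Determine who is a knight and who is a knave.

As a knave, Paz's statement "I am a knight exactly when Anika is a knight" should be False; it is.
Ulric is a knight; "Ravi and Gus are both knights or both knaves" is True, as required.
Since Gus is a knave, "Paz is a knight" needs to be False, which holds.
Ravi (knave): "Gus is a knight" — False. ✓
As a knight, Anika's statement "Gus is a knave" should be True; it is.

Paz is a knave, Ulric is a knight, Gus is a knave, Ravi is a knave, and Anika is a knight.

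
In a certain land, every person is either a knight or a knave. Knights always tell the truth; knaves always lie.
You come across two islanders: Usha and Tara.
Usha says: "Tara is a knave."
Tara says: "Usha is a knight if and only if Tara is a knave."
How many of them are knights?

1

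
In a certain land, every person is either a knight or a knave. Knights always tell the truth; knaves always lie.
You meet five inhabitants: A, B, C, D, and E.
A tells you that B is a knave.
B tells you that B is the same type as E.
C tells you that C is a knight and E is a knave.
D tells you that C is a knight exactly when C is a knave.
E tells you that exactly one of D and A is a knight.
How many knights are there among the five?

2

The unique consistent assignment is A=knight, B=knave, C=knave, D=knave, E=knight.
That has 2 knights.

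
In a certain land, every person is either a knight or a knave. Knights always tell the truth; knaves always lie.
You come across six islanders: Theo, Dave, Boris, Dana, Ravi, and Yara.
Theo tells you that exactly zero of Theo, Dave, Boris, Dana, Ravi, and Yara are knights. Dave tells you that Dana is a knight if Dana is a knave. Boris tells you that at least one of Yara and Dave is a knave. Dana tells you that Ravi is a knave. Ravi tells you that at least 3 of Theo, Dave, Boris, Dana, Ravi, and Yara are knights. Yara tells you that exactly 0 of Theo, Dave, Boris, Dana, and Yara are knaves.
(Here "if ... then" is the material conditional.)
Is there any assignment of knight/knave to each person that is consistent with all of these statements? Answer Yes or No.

No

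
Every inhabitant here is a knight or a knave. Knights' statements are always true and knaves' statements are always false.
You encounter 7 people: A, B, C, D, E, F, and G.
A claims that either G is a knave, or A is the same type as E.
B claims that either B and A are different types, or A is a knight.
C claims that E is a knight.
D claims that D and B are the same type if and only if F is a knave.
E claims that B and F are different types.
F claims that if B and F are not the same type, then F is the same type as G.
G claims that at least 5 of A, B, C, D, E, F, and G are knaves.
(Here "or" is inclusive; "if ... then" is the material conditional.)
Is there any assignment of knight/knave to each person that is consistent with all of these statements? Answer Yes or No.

Checking all 128 assignments, each has at least one speaker whose statement's truth value contradicts their type.

No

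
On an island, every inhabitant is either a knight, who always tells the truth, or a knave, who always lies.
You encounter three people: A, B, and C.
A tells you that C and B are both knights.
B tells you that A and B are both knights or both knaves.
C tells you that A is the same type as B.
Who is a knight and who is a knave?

A is a knight, B is a knight, and C is a knight.

As a knight, A's statement "C and B are both knights" should be True; it is.
As a knight, B's statement "A and B are both knights or both knaves" should be True; it is.
C is a knight; "A is the same type as B" is True, as required.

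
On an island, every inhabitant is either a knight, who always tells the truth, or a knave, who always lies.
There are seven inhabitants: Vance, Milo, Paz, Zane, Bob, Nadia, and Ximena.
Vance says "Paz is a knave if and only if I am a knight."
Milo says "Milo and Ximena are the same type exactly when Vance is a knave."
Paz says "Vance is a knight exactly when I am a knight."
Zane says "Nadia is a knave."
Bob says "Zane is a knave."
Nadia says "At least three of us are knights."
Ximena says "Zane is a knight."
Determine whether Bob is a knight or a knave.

Bob is a knight.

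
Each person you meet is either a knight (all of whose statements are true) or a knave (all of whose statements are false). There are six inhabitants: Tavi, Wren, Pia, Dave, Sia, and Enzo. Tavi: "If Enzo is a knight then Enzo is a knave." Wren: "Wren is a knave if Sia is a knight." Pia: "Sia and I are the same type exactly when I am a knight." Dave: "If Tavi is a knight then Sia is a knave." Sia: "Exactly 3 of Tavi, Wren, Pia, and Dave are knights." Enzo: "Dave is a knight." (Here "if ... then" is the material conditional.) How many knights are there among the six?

3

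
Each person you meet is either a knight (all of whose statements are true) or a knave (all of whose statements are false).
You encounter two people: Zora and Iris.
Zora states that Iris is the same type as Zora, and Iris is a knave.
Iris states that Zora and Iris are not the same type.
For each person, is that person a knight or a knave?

Zora is a knave and Iris is a knight.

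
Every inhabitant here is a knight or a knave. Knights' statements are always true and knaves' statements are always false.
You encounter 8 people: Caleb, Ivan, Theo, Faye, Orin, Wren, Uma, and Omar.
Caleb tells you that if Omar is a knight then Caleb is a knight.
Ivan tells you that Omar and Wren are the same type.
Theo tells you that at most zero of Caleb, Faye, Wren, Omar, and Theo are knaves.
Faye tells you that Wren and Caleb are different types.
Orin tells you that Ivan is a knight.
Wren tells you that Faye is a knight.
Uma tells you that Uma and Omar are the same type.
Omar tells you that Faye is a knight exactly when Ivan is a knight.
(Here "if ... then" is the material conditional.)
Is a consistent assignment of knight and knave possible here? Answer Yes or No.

Yes

One consistent assignment: Caleb=knave, Ivan=knight, Theo=knave, Faye=knight, Orin=knight, Wren=knight, Uma=knight, Omar=knight.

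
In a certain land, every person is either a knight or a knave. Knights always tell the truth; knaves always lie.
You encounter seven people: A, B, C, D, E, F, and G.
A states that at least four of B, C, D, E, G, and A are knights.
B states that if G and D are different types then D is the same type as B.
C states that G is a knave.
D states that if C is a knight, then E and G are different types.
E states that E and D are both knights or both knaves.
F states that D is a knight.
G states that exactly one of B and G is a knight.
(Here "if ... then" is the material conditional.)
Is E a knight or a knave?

E is a knight.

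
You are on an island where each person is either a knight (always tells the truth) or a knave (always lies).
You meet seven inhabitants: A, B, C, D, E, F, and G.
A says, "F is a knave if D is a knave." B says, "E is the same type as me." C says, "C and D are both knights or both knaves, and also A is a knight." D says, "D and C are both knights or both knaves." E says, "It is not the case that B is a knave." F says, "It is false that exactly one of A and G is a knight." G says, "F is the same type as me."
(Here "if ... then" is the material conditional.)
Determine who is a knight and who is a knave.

A is a knight, B is a knight, C is a knight, D is a knight, E is a knight, F is a knight, and G is a knight.

A is a knight, and the claim "F is a knave if D is a knave" is indeed True.
B is a knight; "E is the same type as me" is True, as required.
C is a knight, so "C and D are both knights or both knaves, and also A is a knight" must be True — and it is.
D is a knight, and the claim "D and C are both knights or both knaves" is indeed True.
As a knight, E's statement "it is not the case that B is a knave" should be True; it is.
F is a knight, and the claim "it is false that exactly one of A and G is a knight" is indeed True.
G is a knight, and the claim "F is the same type as me" is indeed True.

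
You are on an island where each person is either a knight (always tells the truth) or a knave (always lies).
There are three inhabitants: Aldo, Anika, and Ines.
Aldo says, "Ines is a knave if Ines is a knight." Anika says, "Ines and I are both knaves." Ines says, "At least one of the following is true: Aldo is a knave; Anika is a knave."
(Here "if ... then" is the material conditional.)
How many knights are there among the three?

The unique consistent assignment is Aldo=knave, Anika=knave, Ines=knight.
That has 1 knight.

1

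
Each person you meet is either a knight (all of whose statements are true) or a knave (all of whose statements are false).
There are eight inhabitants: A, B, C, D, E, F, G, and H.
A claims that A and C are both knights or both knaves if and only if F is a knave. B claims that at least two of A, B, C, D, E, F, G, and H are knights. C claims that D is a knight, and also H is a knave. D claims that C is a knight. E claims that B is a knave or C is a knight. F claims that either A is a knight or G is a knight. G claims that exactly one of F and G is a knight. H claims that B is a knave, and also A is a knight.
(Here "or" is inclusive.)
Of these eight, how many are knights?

4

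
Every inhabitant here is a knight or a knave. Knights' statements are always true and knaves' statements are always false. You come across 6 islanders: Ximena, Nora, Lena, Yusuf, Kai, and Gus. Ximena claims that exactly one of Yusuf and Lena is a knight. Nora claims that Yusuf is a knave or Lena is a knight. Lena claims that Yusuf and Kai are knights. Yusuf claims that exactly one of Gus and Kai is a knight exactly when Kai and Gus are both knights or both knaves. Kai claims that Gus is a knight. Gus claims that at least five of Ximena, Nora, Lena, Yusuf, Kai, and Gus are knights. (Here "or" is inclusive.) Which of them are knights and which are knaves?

Knights: Nora. Knaves: Ximena, Lena, Yusuf, Kai, and Gus.

Ximena is a knave; "exactly one of Yusuf and Lena is a knight" is false, as required.
Nora (knight): "Yusuf is a knave or Lena is a knight" — True. ✓
Lena is a knave, so "Yusuf and Kai are knights" must be false — and it is.
Yusuf (knave): "exactly one of Gus and Kai is a knight exactly when Kai and Gus are both knights or both knaves" — false. ✓
Kai is a knave; "Gus is a knight" is false, as required.
Gus (knave): "at least five of Ximena, Nora, Lena, Yusuf, Kai, and Gus are knights" — false. ✓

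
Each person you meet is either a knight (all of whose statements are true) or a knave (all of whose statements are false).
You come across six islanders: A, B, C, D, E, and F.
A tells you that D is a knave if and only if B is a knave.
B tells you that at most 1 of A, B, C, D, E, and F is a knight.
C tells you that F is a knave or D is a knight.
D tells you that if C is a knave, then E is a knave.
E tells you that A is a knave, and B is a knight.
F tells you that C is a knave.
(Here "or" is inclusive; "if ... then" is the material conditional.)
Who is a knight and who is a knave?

Knights: C and D. Knaves: A, B, E, and F.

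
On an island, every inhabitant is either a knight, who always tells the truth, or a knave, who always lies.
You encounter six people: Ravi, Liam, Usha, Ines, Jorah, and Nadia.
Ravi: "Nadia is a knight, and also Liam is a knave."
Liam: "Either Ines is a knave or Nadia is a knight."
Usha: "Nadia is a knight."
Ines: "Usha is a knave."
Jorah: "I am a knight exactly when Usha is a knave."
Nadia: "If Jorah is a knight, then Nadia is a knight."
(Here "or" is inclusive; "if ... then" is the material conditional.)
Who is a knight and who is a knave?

Knights: Ines and Jorah. Knaves: Ravi, Liam, Usha, and Nadia.

As a knave, Ravi's statement "Nadia is a knight, and also Liam is a knave" should be False; it is.
Liam is a knave, and the claim "either Ines is a knave or Nadia is a knight" is indeed False.
As a knave, Usha's statement "Nadia is a knight" should be False; it is.
Ines is a knight, and the claim "Usha is a knave" is indeed true.
Since Jorah is a knight, "I am a knight exactly when Usha is a knave" needs to be true, which holds.
Nadia is a knave, and the claim "if Jorah is a knight, then Nadia is a knight" is indeed False.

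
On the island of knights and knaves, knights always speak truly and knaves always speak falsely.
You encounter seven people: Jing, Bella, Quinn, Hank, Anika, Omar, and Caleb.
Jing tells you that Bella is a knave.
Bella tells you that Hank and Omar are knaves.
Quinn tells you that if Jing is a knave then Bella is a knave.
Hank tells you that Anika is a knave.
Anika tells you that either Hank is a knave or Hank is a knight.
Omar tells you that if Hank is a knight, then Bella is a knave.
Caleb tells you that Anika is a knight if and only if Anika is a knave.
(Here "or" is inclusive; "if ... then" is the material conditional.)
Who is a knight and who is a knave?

Jing is a knight, Bella is a knave, Quinn is a knight, Hank is a knave, Anika is a knight, Omar is a knight, and Caleb is a knave.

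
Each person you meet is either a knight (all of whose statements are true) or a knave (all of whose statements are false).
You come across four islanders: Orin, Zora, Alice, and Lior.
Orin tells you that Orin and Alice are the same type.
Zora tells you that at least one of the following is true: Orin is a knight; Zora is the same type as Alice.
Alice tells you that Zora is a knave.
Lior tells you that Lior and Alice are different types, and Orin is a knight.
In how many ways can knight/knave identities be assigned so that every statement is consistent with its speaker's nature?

Consistent assignments:
  Orin=knave, Zora=knave, Alice=knight, Lior=knave

1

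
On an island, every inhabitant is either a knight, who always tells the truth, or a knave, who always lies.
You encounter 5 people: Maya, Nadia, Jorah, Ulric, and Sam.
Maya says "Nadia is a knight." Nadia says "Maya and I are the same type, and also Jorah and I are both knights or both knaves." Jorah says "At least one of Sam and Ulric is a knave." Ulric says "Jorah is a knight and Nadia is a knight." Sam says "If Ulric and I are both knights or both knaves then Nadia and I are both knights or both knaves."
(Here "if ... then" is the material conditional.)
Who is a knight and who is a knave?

Suppose Maya is a knight. Then Maya's statement "Nadia is a knight" would have to be true. Checking the 16 ways to assign the others, none is consistent with every speaker.
(For instance, with Nadia=knave, Jorah=knight, Ulric=knave, Sam=knight, Maya's claim "Nadia is a knight" comes out false where it would need to be true.)
So Maya must be a knave, making "Nadia is a knight" false. Taking Maya=knave, Nadia=knave, Jorah=knight, Ulric=knave, Sam=knight, each remaining statement checks out:
  Nadia (knave): "Maya and I are the same type, and also Jorah and I are both knights or both knaves" — false. ✓
  Jorah (knight): "at least one of Sam and Ulric is a knave" — true. ✓
  Ulric (knave): "Jorah is a knight and Nadia is a knight" — false. ✓
  Sam (knight): "if Ulric and I are both knights or both knaves then Nadia and I are both knights or both knaves" — true. ✓
This is the unique consistent assignment.

Maya is a knave, Nadia is a knave, Jorah is a knight, Ulric is a knave, and Sam is a knight.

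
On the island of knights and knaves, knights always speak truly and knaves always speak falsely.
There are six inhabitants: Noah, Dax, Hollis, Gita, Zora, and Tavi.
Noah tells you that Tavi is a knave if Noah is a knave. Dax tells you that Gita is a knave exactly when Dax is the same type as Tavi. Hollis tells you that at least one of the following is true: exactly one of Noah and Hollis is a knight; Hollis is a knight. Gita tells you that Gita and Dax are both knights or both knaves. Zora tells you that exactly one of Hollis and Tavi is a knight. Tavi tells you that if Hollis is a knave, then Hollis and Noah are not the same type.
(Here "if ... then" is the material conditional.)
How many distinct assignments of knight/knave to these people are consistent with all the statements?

2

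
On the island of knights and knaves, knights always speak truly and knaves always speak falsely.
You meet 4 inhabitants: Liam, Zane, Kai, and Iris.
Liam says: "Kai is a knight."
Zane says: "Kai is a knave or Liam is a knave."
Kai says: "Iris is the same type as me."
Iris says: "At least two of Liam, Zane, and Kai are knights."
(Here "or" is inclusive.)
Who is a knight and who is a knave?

Liam is a knight, Zane is a knave, Kai is a knight, and Iris is a knight.

Liam is a knight, so "Kai is a knight" must be true — and it is.
Zane (knave): "Kai is a knave or Liam is a knave" — false. ✓
Kai is a knight, and the claim "Iris is the same type as me" is indeed true.
Iris is a knight; "at least two of Liam, Zane, and Kai are knights" is true, as required.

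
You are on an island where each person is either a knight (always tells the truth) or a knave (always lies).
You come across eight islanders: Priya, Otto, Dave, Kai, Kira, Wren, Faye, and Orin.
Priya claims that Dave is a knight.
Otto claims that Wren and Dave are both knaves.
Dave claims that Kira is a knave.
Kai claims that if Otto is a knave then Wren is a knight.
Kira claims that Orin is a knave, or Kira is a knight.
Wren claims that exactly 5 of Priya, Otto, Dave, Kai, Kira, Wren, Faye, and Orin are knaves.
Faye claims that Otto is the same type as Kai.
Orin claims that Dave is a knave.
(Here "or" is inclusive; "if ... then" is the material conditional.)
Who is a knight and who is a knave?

Priya (knave): "Dave is a knight" — False. ✓
Otto (knight): "Wren and Dave are both knaves" — true. ✓
Dave is a knave, and the claim "Kira is a knave" is indeed False.
Since Kai is a knight, "if Otto is a knave then Wren is a knight" needs to be true, which holds.
As a knight, Kira's statement "Orin is a knave, or Kira is a knight" should be true; it is.
Wren is a knave, and the claim "exactly 5 of Priya, Otto, Dave, Kai, Kira, Wren, Faye, and Orin are knaves" is indeed False.
Faye is a knight; "Otto is the same type as Kai" is true, as required.
Orin is a knight, so "Dave is a knave" must be true — and it is.

Priya is a knave, Otto is a knight, Dave is a knave, Kai is a knight, Kira is a knight, Wren is a knave, Faye is a knight, and Orin is a knight.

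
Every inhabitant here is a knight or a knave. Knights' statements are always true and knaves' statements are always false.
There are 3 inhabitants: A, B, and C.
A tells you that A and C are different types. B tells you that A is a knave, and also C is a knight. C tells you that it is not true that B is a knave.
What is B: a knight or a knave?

B is a knave.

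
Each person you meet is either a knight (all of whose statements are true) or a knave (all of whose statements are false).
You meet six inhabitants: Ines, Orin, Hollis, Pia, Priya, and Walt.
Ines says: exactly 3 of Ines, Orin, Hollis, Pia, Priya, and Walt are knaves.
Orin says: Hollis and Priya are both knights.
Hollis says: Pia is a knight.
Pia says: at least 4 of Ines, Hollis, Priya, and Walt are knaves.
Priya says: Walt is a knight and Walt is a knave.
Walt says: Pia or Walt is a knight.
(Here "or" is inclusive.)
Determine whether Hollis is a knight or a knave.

Hollis is a knave.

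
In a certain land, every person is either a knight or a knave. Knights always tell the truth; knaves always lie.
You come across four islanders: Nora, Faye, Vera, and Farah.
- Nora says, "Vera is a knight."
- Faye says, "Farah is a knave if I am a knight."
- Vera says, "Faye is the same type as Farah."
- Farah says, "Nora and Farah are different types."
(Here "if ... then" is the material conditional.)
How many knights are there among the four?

1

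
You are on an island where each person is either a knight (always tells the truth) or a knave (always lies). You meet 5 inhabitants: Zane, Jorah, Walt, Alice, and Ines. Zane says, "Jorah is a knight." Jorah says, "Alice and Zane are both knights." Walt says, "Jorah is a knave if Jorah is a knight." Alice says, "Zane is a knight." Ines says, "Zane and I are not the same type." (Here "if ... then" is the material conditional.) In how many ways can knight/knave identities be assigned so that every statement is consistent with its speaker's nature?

Consistent assignments:
  Zane=knave, Jorah=knave, Walt=knight, Alice=knave, Ines=knight
  Zane=knave, Jorah=knave, Walt=knight, Alice=knave, Ines=knave

2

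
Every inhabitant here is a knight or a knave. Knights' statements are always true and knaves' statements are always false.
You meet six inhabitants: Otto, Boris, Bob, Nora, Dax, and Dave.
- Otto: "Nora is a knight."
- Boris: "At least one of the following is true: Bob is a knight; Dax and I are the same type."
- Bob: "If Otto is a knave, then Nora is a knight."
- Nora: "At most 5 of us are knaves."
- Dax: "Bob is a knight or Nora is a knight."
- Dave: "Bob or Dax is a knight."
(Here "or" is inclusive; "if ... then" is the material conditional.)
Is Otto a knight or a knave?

Otto is a knight.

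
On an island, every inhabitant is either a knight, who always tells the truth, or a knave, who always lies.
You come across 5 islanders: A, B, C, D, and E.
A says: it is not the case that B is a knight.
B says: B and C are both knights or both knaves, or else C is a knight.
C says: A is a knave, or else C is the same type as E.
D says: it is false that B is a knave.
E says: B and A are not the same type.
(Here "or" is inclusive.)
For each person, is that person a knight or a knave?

A is a knave, B is a knight, C is a knight, D is a knight, and E is a knight.

A is a knave, so "it is not the case that B is a knight" must be False — and it is.
B is a knight, so "B and C are both knights or both knaves, or else C is a knight" must be True — and it is.
C is a knight; "A is a knave, or else C is the same type as E" is True, as required.
Since D is a knight, "it is false that B is a knave" needs to be True, which holds.
E (knight): "B and A are not the same type" — True. ✓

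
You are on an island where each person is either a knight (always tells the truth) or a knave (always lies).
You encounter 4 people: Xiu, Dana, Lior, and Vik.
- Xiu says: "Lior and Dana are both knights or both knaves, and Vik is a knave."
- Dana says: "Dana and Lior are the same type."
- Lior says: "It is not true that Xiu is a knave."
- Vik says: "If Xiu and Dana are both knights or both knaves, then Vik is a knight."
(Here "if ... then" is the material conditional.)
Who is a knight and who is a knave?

Xiu is a knight, and the claim "Lior and Dana are both knights or both knaves, and Vik is a knave" is indeed true.
Dana is a knight; "Dana and Lior are the same type" is true, as required.
As a knight, Lior's statement "it is not true that Xiu is a knave" should be true; it is.
Vik is a knave, and the claim "if Xiu and Dana are both knights or both knaves, then Vik is a knight" is indeed False.

Xiu is a knight, Dana is a knight, Lior is a knight, and Vik is a knave.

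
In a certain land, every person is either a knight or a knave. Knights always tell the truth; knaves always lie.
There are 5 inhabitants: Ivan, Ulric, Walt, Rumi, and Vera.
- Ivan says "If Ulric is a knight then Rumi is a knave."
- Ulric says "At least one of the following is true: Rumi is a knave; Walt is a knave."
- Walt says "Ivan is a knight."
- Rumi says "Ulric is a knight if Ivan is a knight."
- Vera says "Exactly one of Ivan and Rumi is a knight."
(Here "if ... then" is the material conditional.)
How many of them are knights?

3

The unique consistent assignment is Ivan=knave, Ulric=knight, Walt=knave, Rumi=knight, Vera=knight.
That has 3 knights.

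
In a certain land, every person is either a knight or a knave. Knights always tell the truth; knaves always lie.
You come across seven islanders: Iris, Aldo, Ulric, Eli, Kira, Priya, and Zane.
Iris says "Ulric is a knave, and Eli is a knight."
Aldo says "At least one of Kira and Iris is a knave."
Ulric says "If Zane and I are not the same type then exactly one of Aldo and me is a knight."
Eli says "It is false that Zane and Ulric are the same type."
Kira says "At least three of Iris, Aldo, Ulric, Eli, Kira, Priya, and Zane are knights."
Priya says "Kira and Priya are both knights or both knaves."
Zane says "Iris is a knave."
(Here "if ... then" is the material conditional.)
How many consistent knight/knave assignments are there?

Consistent assignments:
  Iris=knave, Aldo=knight, Ulric=knight, Eli=knave, Kira=knight, Priya=knight, Zane=knight
  Iris=knave, Aldo=knight, Ulric=knight, Eli=knave, Kira=knight, Priya=knave, Zane=knight

2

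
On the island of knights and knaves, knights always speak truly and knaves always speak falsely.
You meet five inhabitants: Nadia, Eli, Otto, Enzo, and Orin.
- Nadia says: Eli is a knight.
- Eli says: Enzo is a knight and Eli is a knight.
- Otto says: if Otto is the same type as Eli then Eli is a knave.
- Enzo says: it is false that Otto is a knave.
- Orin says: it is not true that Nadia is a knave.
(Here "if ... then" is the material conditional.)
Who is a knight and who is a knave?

Nadia is a knave, so "Eli is a knight" must be false — and it is.
Eli is a knave, and the claim "Enzo is a knight and Eli is a knight" is indeed false.
Otto is a knight; "if Otto is the same type as Eli then Eli is a knave" is True, as required.
Enzo (knight): "it is false that Otto is a knave" — True. ✓
Since Orin is a knave, "it is not true that Nadia is a knave" needs to be false, which holds.

Nadia is a knave, Eli is a knave, Otto is a knight, Enzo is a knight, and Orin is a knave.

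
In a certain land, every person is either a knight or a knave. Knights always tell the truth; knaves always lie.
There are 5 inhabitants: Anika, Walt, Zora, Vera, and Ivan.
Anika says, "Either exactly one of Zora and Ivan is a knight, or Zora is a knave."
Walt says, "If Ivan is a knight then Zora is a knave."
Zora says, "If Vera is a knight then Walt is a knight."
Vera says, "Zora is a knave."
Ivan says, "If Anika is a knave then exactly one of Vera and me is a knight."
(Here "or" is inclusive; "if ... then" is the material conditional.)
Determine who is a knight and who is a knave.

Anika is a knave, Walt is a knave, Zora is a knight, Vera is a knave, and Ivan is a knight.

As a knave, Anika's statement "either exactly one of Zora and Ivan is a knight, or Zora is a knave" should be False; it is.
Since Walt is a knave, "if Ivan is a knight then Zora is a knave" needs to be False, which holds.
Zora is a knight, and the claim "if Vera is a knight then Walt is a knight" is indeed true.
Vera is a knave; "Zora is a knave" is False, as required.
As a knight, Ivan's statement "if Anika is a knave then exactly one of Vera and me is a knight" should be true; it is.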